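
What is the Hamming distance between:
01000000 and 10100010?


XOR: 11100010
Count of 1s: 4

4


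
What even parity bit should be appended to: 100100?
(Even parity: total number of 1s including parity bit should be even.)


Number of 1s in data: 2
Parity bit: 0

0


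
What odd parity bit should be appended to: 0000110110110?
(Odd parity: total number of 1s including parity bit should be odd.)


Number of 1s in data: 6
Parity bit: 1

1


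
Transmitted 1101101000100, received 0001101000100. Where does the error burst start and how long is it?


XOR: 1100000000000

Burst at position 0, length 2


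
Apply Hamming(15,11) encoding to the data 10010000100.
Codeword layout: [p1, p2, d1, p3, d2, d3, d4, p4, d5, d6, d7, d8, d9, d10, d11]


Parity bits: p1=1, p2=0, p3=0, p4=1

101000110000100


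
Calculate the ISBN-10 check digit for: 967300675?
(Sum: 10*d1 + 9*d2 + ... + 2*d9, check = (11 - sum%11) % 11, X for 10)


Weighted sum: 276
276 mod 11 = 1

Check digit: X


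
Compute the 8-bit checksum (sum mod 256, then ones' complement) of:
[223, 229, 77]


Sum = 529 mod 256 = 17
Complement = 238

238


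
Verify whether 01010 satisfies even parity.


Number of 1s: 2

Yes, parity is correct (2 ones)


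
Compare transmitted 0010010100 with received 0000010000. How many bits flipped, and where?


XOR: 0010000100

2 error(s) at position(s): 2, 7


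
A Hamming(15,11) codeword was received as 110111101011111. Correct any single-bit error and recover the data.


Syndrome = 1: error at position 1

Data: 01111011111 (corrected bit 1)


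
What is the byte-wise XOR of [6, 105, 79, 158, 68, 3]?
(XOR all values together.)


XOR chain: 6 ^ 105 ^ 79 ^ 158 ^ 68 ^ 3 = 249

249


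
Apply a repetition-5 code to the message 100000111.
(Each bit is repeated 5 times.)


Each bit -> 5 copies

111110000000000000000000000000111111111111111


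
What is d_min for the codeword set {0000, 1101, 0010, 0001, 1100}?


Comparing all pairs, minimum distance: 1
Can detect 0 errors, correct 0 errors

1


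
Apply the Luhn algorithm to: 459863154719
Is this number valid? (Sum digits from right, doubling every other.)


Luhn sum = 69
69 mod 10 = 9

Invalid (Luhn sum mod 10 = 9)


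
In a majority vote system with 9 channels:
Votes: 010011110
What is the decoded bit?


Ones: 5 out of 9
Threshold: 5

1 (5/9 voted 1)


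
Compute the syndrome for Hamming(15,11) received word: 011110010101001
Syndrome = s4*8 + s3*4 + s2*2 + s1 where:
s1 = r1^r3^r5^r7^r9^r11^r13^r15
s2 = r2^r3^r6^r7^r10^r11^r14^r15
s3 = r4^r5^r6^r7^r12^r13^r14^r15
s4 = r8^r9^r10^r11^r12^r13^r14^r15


s1=1, s2=0, s3=0, s4=0

Syndrome = 1 (error at position 1)


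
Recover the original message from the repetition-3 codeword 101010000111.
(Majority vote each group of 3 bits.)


Groups: 101, 010, 000, 111
Majority votes: 1001

1001


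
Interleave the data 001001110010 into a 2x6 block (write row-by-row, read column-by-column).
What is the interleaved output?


Matrix:
  001001
  110010
Read columns: 010110000110

010110000110


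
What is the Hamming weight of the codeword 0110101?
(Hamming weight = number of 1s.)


Counting 1s in 0110101

4


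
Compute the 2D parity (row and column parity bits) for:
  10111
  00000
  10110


Row parities: 001
Column parities: 00001

Row P: 001, Col P: 00001, Corner: 1


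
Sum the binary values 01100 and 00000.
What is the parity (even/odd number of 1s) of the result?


01100 = 12
00000 = 0
Sum = 12 = 1100
1s count = 2

even parity (2 ones in 1100)


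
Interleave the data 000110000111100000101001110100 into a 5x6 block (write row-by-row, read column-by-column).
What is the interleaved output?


Matrix:
  000110
  000111
  100000
  101001
  110100
Read columns: 001110000100010110011100001010

001110000100010110011100001010


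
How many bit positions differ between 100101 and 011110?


XOR: 111011
Count of 1s: 5

5


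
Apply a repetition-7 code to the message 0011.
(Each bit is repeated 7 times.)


Each bit -> 7 copies

0000000000000011111111111111


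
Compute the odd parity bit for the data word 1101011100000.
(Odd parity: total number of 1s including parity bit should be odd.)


Number of 1s in data: 6
Parity bit: 1

1


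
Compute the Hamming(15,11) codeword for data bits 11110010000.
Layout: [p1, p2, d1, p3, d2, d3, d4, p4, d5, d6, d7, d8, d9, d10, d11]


Parity bits: p1=0, p2=0, p3=1, p4=1

001111110010000


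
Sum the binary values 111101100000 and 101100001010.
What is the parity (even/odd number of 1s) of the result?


111101100000 = 3936
101100001010 = 2826
Sum = 6762 = 1101001101010
1s count = 7

odd parity (7 ones in 1101001101010)


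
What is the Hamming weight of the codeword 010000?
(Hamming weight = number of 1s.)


Counting 1s in 010000

1


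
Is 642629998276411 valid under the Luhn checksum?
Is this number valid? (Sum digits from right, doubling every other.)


Luhn sum = 77
77 mod 10 = 7

Invalid (Luhn sum mod 10 = 7)


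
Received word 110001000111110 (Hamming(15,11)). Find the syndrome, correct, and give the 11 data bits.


Syndrome = 11: error at position 11

Data: 00100101110 (corrected bit 11)


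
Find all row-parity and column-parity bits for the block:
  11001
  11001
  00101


Row parities: 110
Column parities: 00101

Row P: 110, Col P: 00101, Corner: 0


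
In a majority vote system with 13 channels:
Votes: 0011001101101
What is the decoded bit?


Ones: 7 out of 13
Threshold: 7

1 (7/13 voted 1)


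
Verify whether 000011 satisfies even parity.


Number of 1s: 2

Yes, parity is correct (2 ones)


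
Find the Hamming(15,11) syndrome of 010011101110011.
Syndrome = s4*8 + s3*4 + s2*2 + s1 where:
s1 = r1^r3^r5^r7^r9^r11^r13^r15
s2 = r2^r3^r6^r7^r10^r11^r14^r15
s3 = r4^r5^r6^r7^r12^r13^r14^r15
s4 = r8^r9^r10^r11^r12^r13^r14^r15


s1=1, s2=1, s3=1, s4=1

Syndrome = 15 (error at position 15)


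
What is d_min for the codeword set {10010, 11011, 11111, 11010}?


Comparing all pairs, minimum distance: 1
Can detect 0 errors, correct 0 errors

1


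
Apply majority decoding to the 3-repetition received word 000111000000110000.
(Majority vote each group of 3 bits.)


Groups: 000, 111, 000, 000, 110, 000
Majority votes: 010010

010010


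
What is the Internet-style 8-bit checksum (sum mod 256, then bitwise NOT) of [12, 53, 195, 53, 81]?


Sum = 394 mod 256 = 138
Complement = 117

117


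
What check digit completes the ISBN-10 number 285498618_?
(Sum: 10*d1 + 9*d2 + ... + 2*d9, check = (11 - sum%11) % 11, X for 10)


Weighted sum: 297
297 mod 11 = 0

Check digit: 0


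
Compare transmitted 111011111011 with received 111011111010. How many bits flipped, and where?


XOR: 000000000001

1 error(s) at position(s): 11


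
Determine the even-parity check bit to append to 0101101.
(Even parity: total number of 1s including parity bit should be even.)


Number of 1s in data: 4
Parity bit: 0

0


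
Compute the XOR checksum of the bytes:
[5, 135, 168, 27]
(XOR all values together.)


XOR chain: 5 ^ 135 ^ 168 ^ 27 = 49

49


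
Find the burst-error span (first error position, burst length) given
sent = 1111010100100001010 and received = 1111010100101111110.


XOR: 0000000000001110100

Burst at position 12, length 5


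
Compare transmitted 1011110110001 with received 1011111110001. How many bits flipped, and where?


XOR: 0000001000000

1 error(s) at position(s): 6


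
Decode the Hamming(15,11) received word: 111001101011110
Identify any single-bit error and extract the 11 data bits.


Syndrome = 12: error at position 12

Data: 10111010110 (corrected bit 12)


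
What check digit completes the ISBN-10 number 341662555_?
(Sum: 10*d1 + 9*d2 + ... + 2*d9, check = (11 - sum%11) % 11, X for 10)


Weighted sum: 207
207 mod 11 = 9

Check digit: 2


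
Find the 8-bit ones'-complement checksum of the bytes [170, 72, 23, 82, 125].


Sum = 472 mod 256 = 216
Complement = 39

39


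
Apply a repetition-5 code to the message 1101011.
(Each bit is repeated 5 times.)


Each bit -> 5 copies

11111111110000011111000001111111111


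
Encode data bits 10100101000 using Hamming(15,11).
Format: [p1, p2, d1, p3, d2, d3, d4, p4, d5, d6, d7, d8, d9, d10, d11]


Parity bits: p1=1, p2=1, p3=0, p4=0

111001000101000


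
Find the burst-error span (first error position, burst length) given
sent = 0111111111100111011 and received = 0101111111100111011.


XOR: 0010000000000000000

Burst at position 2, length 1


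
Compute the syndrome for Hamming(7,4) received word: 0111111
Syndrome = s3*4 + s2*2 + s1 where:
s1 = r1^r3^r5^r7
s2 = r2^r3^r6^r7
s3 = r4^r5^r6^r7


s1=1, s2=0, s3=0

Syndrome = 1 (error at position 1)


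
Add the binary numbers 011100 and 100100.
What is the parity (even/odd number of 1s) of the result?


011100 = 28
100100 = 36
Sum = 64 = 1000000
1s count = 1

odd parity (1 ones in 1000000)


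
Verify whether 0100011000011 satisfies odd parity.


Number of 1s: 5

Yes, parity is correct (5 ones)


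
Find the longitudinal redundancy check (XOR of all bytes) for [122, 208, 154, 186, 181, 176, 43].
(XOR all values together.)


XOR chain: 122 ^ 208 ^ 154 ^ 186 ^ 181 ^ 176 ^ 43 = 164

164


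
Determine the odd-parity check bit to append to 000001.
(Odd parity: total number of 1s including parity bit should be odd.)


Number of 1s in data: 1
Parity bit: 0

0


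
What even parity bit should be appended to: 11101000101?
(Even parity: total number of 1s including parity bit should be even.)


Number of 1s in data: 6
Parity bit: 0

0


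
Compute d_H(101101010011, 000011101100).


XOR: 101110111111
Count of 1s: 10

10


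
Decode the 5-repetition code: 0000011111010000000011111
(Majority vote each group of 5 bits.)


Groups: 00000, 11111, 01000, 00000, 11111
Majority votes: 01001

01001


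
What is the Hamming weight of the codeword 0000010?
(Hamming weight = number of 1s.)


Counting 1s in 0000010

1


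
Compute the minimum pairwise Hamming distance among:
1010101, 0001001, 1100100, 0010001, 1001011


Comparing all pairs, minimum distance: 2
Can detect 1 errors, correct 0 errors

2


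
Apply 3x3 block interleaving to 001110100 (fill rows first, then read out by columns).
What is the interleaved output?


Matrix:
  001
  110
  100
Read columns: 011010100

011010100


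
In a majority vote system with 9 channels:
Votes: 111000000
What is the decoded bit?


Ones: 3 out of 9
Threshold: 5

0 (3/9 voted 1)


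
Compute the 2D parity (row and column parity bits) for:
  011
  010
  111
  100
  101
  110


Row parities: 011100
Column parities: 001

Row P: 011100, Col P: 001, Corner: 1


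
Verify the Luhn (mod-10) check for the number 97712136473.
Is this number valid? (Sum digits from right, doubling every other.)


Luhn sum = 45
45 mod 10 = 5

Invalid (Luhn sum mod 10 = 5)


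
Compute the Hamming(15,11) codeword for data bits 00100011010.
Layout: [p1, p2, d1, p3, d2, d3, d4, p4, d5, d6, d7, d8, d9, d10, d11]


Parity bits: p1=1, p2=1, p3=1, p4=1

110101010011010


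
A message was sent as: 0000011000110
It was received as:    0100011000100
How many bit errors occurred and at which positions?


XOR: 0100000000010

2 error(s) at position(s): 1, 11


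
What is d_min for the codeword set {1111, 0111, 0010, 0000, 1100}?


Comparing all pairs, minimum distance: 1
Can detect 0 errors, correct 0 errors

1


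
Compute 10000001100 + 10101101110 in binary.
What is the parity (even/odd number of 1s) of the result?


10000001100 = 1036
10101101110 = 1390
Sum = 2426 = 100101111010
1s count = 7

odd parity (7 ones in 100101111010)


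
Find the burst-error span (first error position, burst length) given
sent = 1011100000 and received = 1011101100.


XOR: 0000001100

Burst at position 6, length 2


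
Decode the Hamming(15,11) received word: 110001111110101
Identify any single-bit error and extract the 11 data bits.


Syndrome = 0: no error detected

Data: 00111110101 (no errors)


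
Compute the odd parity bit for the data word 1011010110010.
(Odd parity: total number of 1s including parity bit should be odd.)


Number of 1s in data: 7
Parity bit: 0

0


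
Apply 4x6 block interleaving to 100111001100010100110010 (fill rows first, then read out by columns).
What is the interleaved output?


Matrix:
  100111
  001100
  010100
  110010
Read columns: 100100110100111010011000

100100110100111010011000


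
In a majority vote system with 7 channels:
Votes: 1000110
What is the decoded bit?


Ones: 3 out of 7
Threshold: 4

0 (3/7 voted 1)


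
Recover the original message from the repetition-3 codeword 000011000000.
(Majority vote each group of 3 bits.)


Groups: 000, 011, 000, 000
Majority votes: 0100

0100


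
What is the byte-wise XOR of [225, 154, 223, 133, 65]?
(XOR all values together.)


XOR chain: 225 ^ 154 ^ 223 ^ 133 ^ 65 = 96

96


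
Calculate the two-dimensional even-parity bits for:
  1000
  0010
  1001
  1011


Row parities: 1101
Column parities: 1000

Row P: 1101, Col P: 1000, Corner: 1


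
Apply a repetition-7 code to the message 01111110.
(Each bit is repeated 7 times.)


Each bit -> 7 copies

00000001111111111111111111111111111111111111111110000000


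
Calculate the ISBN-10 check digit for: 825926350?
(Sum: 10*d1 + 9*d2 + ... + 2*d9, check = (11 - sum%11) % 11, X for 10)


Weighted sum: 270
270 mod 11 = 6

Check digit: 5


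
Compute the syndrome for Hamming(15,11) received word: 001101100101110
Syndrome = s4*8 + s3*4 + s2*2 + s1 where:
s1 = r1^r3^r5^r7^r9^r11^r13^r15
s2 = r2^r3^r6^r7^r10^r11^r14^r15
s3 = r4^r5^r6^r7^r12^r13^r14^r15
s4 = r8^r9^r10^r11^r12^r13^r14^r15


s1=1, s2=1, s3=0, s4=0

Syndrome = 3 (error at position 3)


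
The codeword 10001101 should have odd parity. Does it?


Number of 1s: 4

No, parity error (4 ones)


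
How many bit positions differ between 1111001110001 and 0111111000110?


XOR: 1000110110111
Count of 1s: 8

8


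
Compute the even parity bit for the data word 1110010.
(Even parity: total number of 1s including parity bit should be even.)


Number of 1s in data: 4
Parity bit: 0

0


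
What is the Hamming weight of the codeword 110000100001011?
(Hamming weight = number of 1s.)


Counting 1s in 110000100001011

6


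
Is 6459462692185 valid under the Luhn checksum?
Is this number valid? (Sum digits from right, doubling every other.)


Luhn sum = 66
66 mod 10 = 6

Invalid (Luhn sum mod 10 = 6)


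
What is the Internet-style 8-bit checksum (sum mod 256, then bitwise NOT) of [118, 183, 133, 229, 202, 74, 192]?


Sum = 1131 mod 256 = 107
Complement = 148

148


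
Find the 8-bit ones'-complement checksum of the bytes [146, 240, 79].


Sum = 465 mod 256 = 209
Complement = 46

46


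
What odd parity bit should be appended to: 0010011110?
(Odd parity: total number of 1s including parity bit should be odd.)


Number of 1s in data: 5
Parity bit: 0

0


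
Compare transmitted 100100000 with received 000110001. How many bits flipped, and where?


XOR: 100010001

3 error(s) at position(s): 0, 4, 8


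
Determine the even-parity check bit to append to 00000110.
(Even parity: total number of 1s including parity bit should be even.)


Number of 1s in data: 2
Parity bit: 0

0


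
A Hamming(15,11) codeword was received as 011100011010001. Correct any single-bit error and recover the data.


Syndrome = 0: no error detected

Data: 10001010001 (no errors)


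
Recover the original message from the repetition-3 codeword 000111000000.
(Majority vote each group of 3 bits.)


Groups: 000, 111, 000, 000
Majority votes: 0100

0100


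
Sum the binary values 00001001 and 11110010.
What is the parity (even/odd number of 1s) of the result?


00001001 = 9
11110010 = 242
Sum = 251 = 11111011
1s count = 7

odd parity (7 ones in 11111011)


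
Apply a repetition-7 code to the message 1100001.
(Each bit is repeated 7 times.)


Each bit -> 7 copies

1111111111111100000000000000000000000000001111111


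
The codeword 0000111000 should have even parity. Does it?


Number of 1s: 3

No, parity error (3 ones)


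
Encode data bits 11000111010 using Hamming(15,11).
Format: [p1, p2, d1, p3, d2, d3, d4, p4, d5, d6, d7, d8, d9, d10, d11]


Parity bits: p1=1, p2=0, p3=1, p4=0

101110000111010


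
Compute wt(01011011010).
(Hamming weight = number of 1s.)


Counting 1s in 01011011010

6


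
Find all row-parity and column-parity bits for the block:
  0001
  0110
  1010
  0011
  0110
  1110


Row parities: 100001
Column parities: 0110

Row P: 100001, Col P: 0110, Corner: 0


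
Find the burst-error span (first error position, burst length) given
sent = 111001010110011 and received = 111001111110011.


XOR: 000000101000000

Burst at position 6, length 3


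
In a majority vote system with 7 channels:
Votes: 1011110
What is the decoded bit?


Ones: 5 out of 7
Threshold: 4

1 (5/7 voted 1)


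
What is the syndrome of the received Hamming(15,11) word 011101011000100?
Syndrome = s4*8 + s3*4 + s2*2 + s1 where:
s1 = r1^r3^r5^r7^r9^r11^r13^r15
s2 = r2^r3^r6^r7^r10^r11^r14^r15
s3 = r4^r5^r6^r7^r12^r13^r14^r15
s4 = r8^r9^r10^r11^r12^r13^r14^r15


s1=1, s2=1, s3=1, s4=1

Syndrome = 15 (error at position 15)


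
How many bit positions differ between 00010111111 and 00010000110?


XOR: 00000111001
Count of 1s: 4

4


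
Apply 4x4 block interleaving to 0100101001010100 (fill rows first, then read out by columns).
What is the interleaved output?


Matrix:
  0100
  1010
  0101
  0100
Read columns: 0100101101000010

0100101101000010


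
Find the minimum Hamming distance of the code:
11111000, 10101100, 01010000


Comparing all pairs, minimum distance: 3
Can detect 2 errors, correct 1 errors

3


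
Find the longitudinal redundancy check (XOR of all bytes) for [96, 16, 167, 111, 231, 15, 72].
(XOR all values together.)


XOR chain: 96 ^ 16 ^ 167 ^ 111 ^ 231 ^ 15 ^ 72 = 24

24


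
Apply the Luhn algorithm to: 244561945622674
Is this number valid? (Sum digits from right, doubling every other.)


Luhn sum = 69
69 mod 10 = 9

Invalid (Luhn sum mod 10 = 9)


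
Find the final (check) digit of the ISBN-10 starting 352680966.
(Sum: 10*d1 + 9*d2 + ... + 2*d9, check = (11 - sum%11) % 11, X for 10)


Weighted sum: 247
247 mod 11 = 5

Check digit: 6


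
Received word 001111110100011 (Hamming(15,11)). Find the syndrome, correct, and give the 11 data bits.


Syndrome = 0: no error detected

Data: 11110100011 (no errors)


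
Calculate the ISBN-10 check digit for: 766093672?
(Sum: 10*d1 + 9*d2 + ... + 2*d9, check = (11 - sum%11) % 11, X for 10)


Weighted sum: 290
290 mod 11 = 4

Check digit: 7


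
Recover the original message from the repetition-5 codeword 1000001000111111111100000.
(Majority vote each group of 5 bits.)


Groups: 10000, 01000, 11111, 11111, 00000
Majority votes: 00110

00110


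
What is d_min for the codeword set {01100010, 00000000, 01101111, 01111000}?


Comparing all pairs, minimum distance: 3
Can detect 2 errors, correct 1 errors

3


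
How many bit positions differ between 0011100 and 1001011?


XOR: 1010111
Count of 1s: 5

5


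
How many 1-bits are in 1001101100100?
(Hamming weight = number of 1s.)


Counting 1s in 1001101100100

6


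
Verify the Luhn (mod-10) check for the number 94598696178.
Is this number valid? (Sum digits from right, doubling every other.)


Luhn sum = 68
68 mod 10 = 8

Invalid (Luhn sum mod 10 = 8)


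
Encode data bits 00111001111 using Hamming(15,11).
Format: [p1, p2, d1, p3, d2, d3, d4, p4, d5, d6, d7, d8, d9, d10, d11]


Parity bits: p1=0, p2=0, p3=0, p4=1

000001111001111


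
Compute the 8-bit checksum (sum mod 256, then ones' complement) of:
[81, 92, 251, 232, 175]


Sum = 831 mod 256 = 63
Complement = 192

192


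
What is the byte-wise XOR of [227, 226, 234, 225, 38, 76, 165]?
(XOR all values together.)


XOR chain: 227 ^ 226 ^ 234 ^ 225 ^ 38 ^ 76 ^ 165 = 197

197


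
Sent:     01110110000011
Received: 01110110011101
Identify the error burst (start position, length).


XOR: 00000000011110

Burst at position 9, length 4


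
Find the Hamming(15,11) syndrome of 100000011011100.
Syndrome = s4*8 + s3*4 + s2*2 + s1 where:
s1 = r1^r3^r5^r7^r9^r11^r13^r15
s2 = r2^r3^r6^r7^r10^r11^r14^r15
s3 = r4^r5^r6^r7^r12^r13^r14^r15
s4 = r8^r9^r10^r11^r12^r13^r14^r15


s1=0, s2=1, s3=0, s4=1

Syndrome = 10 (error at position 10)


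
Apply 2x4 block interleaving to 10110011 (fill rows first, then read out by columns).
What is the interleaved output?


Matrix:
  1011
  0011
Read columns: 10001111

10001111


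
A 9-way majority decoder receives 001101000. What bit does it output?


Ones: 3 out of 9
Threshold: 5

0 (3/9 voted 1)


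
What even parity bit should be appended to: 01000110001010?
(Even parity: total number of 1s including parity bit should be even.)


Number of 1s in data: 5
Parity bit: 1

1


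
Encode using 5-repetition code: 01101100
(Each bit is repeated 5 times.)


Each bit -> 5 copies

0000011111111110000011111111110000000000


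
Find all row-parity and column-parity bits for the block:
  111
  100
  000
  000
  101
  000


Row parities: 110000
Column parities: 110

Row P: 110000, Col P: 110, Corner: 0


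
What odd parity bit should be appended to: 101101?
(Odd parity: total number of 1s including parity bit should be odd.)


Number of 1s in data: 4
Parity bit: 1

1


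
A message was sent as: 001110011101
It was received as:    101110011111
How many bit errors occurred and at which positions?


XOR: 100000000010

2 error(s) at position(s): 0, 10


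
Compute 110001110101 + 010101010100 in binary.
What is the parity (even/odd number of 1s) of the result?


110001110101 = 3189
010101010100 = 1364
Sum = 4553 = 1000111001001
1s count = 6

even parity (6 ones in 1000111001001)


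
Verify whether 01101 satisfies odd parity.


Number of 1s: 3

Yes, parity is correct (3 ones)


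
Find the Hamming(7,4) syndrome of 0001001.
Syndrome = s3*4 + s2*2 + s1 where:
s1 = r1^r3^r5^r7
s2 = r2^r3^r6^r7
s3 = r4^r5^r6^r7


s1=1, s2=1, s3=0

Syndrome = 3 (error at position 3)


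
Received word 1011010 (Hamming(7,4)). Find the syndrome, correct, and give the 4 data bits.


Syndrome = 0: no error detected

Data: 1010 (no errors)


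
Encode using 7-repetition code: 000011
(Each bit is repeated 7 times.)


Each bit -> 7 copies

000000000000000000000000000011111111111111


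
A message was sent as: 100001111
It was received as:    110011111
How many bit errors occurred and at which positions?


XOR: 010010000

2 error(s) at position(s): 1, 4


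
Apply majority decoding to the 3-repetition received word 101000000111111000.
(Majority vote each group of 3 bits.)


Groups: 101, 000, 000, 111, 111, 000
Majority votes: 100110

100110


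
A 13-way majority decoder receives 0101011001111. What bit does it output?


Ones: 8 out of 13
Threshold: 7

1 (8/13 voted 1)


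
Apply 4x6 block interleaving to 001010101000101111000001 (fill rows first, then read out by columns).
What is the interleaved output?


Matrix:
  001010
  101000
  101111
  000001
Read columns: 011000001110001010100011

011000001110001010100011


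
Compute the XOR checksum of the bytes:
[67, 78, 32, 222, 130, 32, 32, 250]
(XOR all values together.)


XOR chain: 67 ^ 78 ^ 32 ^ 222 ^ 130 ^ 32 ^ 32 ^ 250 = 139

139


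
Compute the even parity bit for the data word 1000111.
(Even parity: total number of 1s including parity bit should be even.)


Number of 1s in data: 4
Parity bit: 0

0


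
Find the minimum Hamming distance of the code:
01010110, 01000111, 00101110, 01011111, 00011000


Comparing all pairs, minimum distance: 2
Can detect 1 errors, correct 0 errors

2


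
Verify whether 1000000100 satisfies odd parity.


Number of 1s: 2

No, parity error (2 ones)


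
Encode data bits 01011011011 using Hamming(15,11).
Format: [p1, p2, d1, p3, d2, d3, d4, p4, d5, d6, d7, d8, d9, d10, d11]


Parity bits: p1=1, p2=0, p3=1, p4=1

100110111011011


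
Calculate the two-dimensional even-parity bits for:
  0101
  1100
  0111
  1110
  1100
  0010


Row parities: 001101
Column parities: 1110

Row P: 001101, Col P: 1110, Corner: 1


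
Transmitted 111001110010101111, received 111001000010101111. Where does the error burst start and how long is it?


XOR: 000000110000000000

Burst at position 6, length 2


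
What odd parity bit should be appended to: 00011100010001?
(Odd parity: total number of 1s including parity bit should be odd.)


Number of 1s in data: 5
Parity bit: 0

0


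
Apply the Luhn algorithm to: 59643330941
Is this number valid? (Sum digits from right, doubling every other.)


Luhn sum = 58
58 mod 10 = 8

Invalid (Luhn sum mod 10 = 8)


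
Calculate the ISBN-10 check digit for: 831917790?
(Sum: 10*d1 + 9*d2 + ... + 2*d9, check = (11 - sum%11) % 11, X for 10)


Weighted sum: 274
274 mod 11 = 10

Check digit: 1


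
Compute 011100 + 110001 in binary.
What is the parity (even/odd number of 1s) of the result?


011100 = 28
110001 = 49
Sum = 77 = 1001101
1s count = 4

even parity (4 ones in 1001101)


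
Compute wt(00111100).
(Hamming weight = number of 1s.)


Counting 1s in 00111100

4


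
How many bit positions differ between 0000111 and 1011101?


XOR: 1011010
Count of 1s: 4

4


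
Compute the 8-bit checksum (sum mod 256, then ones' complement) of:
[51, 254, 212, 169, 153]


Sum = 839 mod 256 = 71
Complement = 184

184


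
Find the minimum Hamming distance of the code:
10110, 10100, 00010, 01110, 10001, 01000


Comparing all pairs, minimum distance: 1
Can detect 0 errors, correct 0 errors

1


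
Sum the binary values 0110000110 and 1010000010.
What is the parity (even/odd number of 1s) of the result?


0110000110 = 390
1010000010 = 642
Sum = 1032 = 10000001000
1s count = 2

even parity (2 ones in 10000001000)


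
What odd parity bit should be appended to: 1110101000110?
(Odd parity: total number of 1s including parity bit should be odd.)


Number of 1s in data: 7
Parity bit: 0

0


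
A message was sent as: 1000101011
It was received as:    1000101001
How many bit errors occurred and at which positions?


XOR: 0000000010

1 error(s) at position(s): 8


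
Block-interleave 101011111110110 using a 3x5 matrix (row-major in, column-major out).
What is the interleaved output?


Matrix:
  10101
  11111
  10110
Read columns: 111010111011110

111010111011110


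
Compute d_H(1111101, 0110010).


XOR: 1001111
Count of 1s: 5

5


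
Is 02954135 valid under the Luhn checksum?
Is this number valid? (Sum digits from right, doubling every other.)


Luhn sum = 36
36 mod 10 = 6

Invalid (Luhn sum mod 10 = 6)


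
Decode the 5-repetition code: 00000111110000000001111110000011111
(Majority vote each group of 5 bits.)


Groups: 00000, 11111, 00000, 00001, 11111, 00000, 11111
Majority votes: 0100101

0100101


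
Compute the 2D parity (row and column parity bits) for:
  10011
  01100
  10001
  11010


Row parities: 1001
Column parities: 10100

Row P: 1001, Col P: 10100, Corner: 0


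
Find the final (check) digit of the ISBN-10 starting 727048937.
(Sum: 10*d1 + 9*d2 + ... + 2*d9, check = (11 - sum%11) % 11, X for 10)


Weighted sum: 267
267 mod 11 = 3

Check digit: 8


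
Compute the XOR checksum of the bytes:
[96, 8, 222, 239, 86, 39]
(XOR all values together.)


XOR chain: 96 ^ 8 ^ 222 ^ 239 ^ 86 ^ 39 = 40

40


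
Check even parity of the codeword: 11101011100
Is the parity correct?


Number of 1s: 7

No, parity error (7 ones)


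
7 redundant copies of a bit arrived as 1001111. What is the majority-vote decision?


Ones: 5 out of 7
Threshold: 4

1 (5/7 voted 1)


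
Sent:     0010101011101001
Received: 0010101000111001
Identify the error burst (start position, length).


XOR: 0000000011010000

Burst at position 8, length 4


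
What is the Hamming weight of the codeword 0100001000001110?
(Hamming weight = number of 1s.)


Counting 1s in 0100001000001110

5


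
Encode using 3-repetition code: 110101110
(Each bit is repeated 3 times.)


Each bit -> 3 copies

111111000111000111111111000


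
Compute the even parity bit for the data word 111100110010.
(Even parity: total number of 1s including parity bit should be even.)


Number of 1s in data: 7
Parity bit: 1

1


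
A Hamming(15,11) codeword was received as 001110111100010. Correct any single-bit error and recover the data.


Syndrome = 0: no error detected

Data: 11011100010 (no errors)


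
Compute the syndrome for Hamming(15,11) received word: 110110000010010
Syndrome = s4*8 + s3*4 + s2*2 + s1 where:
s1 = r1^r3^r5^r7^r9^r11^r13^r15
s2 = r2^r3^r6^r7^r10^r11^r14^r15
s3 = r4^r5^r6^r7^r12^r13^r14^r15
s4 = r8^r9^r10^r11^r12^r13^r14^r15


s1=1, s2=1, s3=1, s4=0

Syndrome = 7 (error at position 7)


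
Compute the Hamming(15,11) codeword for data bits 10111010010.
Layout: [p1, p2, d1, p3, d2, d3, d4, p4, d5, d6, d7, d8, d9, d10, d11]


Parity bits: p1=0, p2=1, p3=1, p4=1

011101111010010


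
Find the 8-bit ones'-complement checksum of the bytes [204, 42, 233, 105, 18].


Sum = 602 mod 256 = 90
Complement = 165

165


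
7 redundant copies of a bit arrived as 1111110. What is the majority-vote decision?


Ones: 6 out of 7
Threshold: 4

1 (6/7 voted 1)


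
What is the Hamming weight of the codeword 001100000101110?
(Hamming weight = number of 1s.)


Counting 1s in 001100000101110

6


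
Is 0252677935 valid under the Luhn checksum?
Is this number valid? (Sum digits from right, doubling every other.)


Luhn sum = 40
40 mod 10 = 0

Valid (Luhn sum mod 10 = 0)


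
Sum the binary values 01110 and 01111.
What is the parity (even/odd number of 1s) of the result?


01110 = 14
01111 = 15
Sum = 29 = 11101
1s count = 4

even parity (4 ones in 11101)


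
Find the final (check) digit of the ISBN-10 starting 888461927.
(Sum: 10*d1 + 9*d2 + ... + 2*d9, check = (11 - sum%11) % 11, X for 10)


Weighted sum: 341
341 mod 11 = 0

Check digit: 0


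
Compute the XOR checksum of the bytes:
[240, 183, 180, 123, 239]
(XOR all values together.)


XOR chain: 240 ^ 183 ^ 180 ^ 123 ^ 239 = 103

103


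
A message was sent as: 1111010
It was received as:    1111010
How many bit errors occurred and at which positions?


XOR: 0000000

0 errors (received matches sent)


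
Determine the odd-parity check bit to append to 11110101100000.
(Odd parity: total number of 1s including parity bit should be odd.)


Number of 1s in data: 7
Parity bit: 0

0


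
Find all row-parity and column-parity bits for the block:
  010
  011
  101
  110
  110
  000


Row parities: 100000
Column parities: 100

Row P: 100000, Col P: 100, Corner: 1


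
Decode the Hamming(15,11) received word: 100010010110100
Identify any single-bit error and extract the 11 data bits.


Syndrome = 0: no error detected

Data: 01000110100 (no errors)


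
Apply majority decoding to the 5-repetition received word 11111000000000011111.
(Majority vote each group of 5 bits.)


Groups: 11111, 00000, 00000, 11111
Majority votes: 1001

1001


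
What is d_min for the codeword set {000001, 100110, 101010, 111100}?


Comparing all pairs, minimum distance: 2
Can detect 1 errors, correct 0 errors

2


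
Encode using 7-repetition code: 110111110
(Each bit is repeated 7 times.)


Each bit -> 7 copies

111111111111110000000111111111111111111111111111111111110000000


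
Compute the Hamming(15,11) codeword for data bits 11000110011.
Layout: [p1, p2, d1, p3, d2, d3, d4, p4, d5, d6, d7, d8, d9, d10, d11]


Parity bits: p1=0, p2=1, p3=1, p4=0

011110000110011


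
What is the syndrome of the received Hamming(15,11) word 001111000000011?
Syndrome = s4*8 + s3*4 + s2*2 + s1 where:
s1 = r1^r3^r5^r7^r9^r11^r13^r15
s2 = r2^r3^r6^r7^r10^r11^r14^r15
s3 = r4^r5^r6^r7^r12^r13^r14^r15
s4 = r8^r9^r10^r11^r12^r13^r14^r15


s1=1, s2=0, s3=1, s4=0

Syndrome = 5 (error at position 5)


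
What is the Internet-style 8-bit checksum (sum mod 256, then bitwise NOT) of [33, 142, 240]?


Sum = 415 mod 256 = 159
Complement = 96

96


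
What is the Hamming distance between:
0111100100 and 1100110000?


XOR: 1011010100
Count of 1s: 5

5


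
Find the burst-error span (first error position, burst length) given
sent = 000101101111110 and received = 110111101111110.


XOR: 110010000000000

Burst at position 0, length 5


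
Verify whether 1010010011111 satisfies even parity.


Number of 1s: 8

Yes, parity is correct (8 ones)


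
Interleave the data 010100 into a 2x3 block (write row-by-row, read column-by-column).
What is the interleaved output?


Matrix:
  010
  100
Read columns: 011000

011000


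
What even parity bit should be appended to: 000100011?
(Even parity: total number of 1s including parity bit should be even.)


Number of 1s in data: 3
Parity bit: 1

1


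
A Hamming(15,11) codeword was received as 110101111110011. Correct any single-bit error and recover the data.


Syndrome = 7: error at position 7

Data: 00101110011 (corrected bit 7)


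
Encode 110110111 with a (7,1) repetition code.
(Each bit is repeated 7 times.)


Each bit -> 7 copies

111111111111110000000111111111111110000000111111111111111111111


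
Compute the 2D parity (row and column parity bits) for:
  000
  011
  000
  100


Row parities: 0001
Column parities: 111

Row P: 0001, Col P: 111, Corner: 1


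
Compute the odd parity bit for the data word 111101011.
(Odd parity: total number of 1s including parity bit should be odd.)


Number of 1s in data: 7
Parity bit: 0

0


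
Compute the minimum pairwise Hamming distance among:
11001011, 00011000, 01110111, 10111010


Comparing all pairs, minimum distance: 3
Can detect 2 errors, correct 1 errors

3


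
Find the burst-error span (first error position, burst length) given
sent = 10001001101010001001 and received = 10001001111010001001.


XOR: 00000000010000000000

Burst at position 9, length 1


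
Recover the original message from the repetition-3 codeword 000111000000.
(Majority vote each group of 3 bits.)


Groups: 000, 111, 000, 000
Majority votes: 0100

0100


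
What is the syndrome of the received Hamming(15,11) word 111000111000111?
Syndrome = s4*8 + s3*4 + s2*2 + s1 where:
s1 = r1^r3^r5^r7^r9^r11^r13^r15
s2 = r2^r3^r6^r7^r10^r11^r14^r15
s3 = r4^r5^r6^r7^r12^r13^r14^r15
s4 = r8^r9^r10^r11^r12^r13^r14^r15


s1=0, s2=1, s3=0, s4=1

Syndrome = 10 (error at position 10)


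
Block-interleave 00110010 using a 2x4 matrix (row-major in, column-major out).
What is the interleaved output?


Matrix:
  0011
  0010
Read columns: 00001110

00001110


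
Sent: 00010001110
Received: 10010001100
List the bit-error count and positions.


XOR: 10000000010

2 error(s) at position(s): 0, 9


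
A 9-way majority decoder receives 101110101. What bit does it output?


Ones: 6 out of 9
Threshold: 5

1 (6/9 voted 1)


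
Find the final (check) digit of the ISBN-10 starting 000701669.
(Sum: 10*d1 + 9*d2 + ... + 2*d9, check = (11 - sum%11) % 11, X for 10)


Weighted sum: 114
114 mod 11 = 4

Check digit: 7


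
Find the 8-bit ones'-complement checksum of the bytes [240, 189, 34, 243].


Sum = 706 mod 256 = 194
Complement = 61

61


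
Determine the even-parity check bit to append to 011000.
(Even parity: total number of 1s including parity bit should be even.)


Number of 1s in data: 2
Parity bit: 0

0


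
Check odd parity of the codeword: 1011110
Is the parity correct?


Number of 1s: 5

Yes, parity is correct (5 ones)


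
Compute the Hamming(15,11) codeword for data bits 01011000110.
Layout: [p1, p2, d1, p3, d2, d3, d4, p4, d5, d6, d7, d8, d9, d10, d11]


Parity bits: p1=0, p2=0, p3=0, p4=1

000010111000110


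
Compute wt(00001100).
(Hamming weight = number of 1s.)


Counting 1s in 00001100

2


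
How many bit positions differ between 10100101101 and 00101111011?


XOR: 10001010110
Count of 1s: 5

5


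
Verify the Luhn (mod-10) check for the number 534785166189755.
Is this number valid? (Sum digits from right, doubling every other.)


Luhn sum = 71
71 mod 10 = 1

Invalid (Luhn sum mod 10 = 1)


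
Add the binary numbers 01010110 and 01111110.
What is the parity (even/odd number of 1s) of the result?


01010110 = 86
01111110 = 126
Sum = 212 = 11010100
1s count = 4

even parity (4 ones in 11010100)


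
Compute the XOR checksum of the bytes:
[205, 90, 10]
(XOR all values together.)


XOR chain: 205 ^ 90 ^ 10 = 157

157


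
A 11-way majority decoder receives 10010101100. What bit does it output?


Ones: 5 out of 11
Threshold: 6

0 (5/11 voted 1)


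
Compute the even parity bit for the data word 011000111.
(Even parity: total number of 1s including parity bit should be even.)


Number of 1s in data: 5
Parity bit: 1

1


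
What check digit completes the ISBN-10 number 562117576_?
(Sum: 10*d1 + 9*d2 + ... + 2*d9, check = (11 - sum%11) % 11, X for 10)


Weighted sum: 221
221 mod 11 = 1

Check digit: X


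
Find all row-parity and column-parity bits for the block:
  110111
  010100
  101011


Row parities: 100
Column parities: 001000

Row P: 100, Col P: 001000, Corner: 1


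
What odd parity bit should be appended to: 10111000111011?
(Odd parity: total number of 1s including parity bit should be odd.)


Number of 1s in data: 9
Parity bit: 0

0


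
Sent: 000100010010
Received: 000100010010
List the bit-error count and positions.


XOR: 000000000000

0 errors (received matches sent)


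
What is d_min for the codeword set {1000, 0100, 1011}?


Comparing all pairs, minimum distance: 2
Can detect 1 errors, correct 0 errors

2


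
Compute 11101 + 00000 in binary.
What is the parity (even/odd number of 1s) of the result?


11101 = 29
00000 = 0
Sum = 29 = 11101
1s count = 4

even parity (4 ones in 11101)


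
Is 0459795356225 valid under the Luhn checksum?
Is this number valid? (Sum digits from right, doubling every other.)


Luhn sum = 68
68 mod 10 = 8

Invalid (Luhn sum mod 10 = 8)


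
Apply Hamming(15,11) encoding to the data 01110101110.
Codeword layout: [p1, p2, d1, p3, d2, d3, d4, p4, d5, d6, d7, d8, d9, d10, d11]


Parity bits: p1=1, p2=0, p3=0, p4=0

100011100101110


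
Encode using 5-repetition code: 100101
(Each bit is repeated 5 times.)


Each bit -> 5 copies

111110000000000111110000011111


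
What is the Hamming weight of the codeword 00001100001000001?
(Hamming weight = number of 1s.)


Counting 1s in 00001100001000001

4


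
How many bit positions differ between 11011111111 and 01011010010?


XOR: 10000101101
Count of 1s: 5

5


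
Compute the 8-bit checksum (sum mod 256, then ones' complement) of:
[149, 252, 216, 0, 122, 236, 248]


Sum = 1223 mod 256 = 199
Complement = 56

56


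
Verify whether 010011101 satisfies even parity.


Number of 1s: 5

No, parity error (5 ones)


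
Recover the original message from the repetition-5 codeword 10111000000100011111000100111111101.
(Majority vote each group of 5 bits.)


Groups: 10111, 00000, 01000, 11111, 00010, 01111, 11101
Majority votes: 1001011

1001011
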